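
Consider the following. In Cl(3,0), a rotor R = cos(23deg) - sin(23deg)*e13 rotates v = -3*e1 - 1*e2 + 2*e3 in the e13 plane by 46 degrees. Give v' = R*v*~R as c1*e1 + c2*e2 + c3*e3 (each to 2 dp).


Rotor R = cos(23deg) - sin(23deg)*e13
Rotation angle theta = 2 * 23 = 46 degrees in the e13 plane (e1 -> e3).
The component perpendicular to the plane (e2) is invariant: v'_2 = v2 = -1.00
cos(46deg) = 0.6947, sin(46deg) = 0.7193
v'_1 = v1*cos(theta) - v3*sin(theta) = -3*0.6947 - 2*0.7193 = -3.52
v'_3 = v1*sin(theta) + v3*cos(theta) = -3*0.7193 + 2*0.6947 = -0.77
v' = -3.52*e1 - 1.00*e2 - 0.77*e3


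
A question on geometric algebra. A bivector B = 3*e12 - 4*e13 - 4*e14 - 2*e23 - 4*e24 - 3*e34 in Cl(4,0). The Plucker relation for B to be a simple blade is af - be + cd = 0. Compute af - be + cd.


Plucker relation: af - be + cd
a*f = 3*(-3) = -9
b*e = (-4)*(-4) = 16
c*d = (-4)*(-2) = 8
af - be + cd = -9 - 16 + 8
= -17


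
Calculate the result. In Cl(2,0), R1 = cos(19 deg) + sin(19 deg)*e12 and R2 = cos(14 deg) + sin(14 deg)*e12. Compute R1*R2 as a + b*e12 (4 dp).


Same-plane rotors commute and their half-angles add:
R1*R2 = cos(a1 + a2) + sin(a1 + a2)*e12.
a1 + a2 = 19 + 14 = 33 deg
cos(33 deg) = 0.8387
sin(33 deg) = 0.5446
R1*R2 = 0.8387 + 0.5446*e12


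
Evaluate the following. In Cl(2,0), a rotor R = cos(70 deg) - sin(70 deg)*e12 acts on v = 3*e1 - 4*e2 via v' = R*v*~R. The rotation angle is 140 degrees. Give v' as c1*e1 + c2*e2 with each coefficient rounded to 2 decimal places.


Rotor R = cos(70deg) - sin(70deg)*e12
Rotation angle theta = 2 * 70 = 140 degrees
v' = R*v*~R rotates v by theta.
cos(140deg) = -0.7660, sin(140deg) = 0.6428
v'_1 = 3*cos(140deg) - (-4)*sin(140deg)
= 3*(-0.7660) - (-4)*0.6428
= 0.27
v'_2 = 3*sin(140deg) + (-4)*cos(140deg)
= 3*0.6428 + (-4)*(-0.7660)
= 4.99
v' = 0.27*e1 + 4.99*e2


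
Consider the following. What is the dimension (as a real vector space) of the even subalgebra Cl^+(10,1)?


Even subalgebra dimension = 2^(n-1)
n = 10 + 1 = 11
2^(11 - 1) = 2^10 = 1024
Verification: sum of C(11,k) for even k = 1 + 55 + 330 + 462 + 165 + 11 = 1024
Result = 1024


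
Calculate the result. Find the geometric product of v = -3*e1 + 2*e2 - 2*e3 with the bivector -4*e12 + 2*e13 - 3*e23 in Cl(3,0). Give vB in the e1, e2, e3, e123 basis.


vB has grade-1 (vector) and grade-3 (trivector) parts: vB = (v _| B) + (v ^ B).
Vector part <vB>_1:
  e1: -v2*b12 - v3*b13 = -(2)*(-4) - (-2)*(2) = 12
  e2: v1*b12 - v3*b23 = (-3)*(-4) - (-2)*(-3) = 6
  e3: v1*b13 + v2*b23 = (-3)*(2) + (2)*(-3) = -12
Trivector part <vB>_3:
  e123: v1*b23 - v2*b13 + v3*b12 = (-3)*(-3) - (2)*(2) + (-2)*(-4) = 13
vB = 12*e1 + 6*e2 - 12*e3 + 13*e123


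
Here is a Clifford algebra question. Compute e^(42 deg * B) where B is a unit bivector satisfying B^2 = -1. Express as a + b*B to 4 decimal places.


For a unit bivector B with B^2 = -1, the exponential series gives
e^(theta*B) = cos(theta) + sin(theta)*B (the GA analogue of Euler's formula).
theta = 42 degrees = 0.733038 rad
cos(42 deg) = 0.7431
sin(42 deg) = 0.6691
exp(theta*B) = 0.7431 + 0.6691*B


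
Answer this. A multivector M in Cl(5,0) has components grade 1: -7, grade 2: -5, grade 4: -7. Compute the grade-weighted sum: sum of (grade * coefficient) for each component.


Grade-weighted sum = sum of grade_k * coefficient_k
1*(-7) = -7
2*(-5) = -10
4*(-7) = -28
Total = -7 + (-10) + (-28) = -45


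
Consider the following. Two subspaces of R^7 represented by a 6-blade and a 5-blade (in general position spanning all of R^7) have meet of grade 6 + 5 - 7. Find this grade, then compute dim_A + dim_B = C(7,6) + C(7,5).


Meet grade = grade(A) + grade(B) - n
= 6 + 5 - 7 = 4
C(7,6) = 7
C(7,5) = 21
dim_A + dim_B = 7 + 21 = 28


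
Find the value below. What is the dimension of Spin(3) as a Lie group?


Spin(n) double-covers SO(n); both have Lie algebra so(n) of dimension n(n-1)/2.
n = 3
n(n-1) = 3 * 2 = 6
dim Spin(3) = 6/2 = 3


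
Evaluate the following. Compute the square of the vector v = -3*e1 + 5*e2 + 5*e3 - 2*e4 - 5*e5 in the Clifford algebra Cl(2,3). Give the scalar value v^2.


v^2 = sum of c_i^2 * e_i^2
Positive signature terms (e_i^2 = +1): (-3)^2 + 5^2 = 34
Negative signature terms (e_j^2 = -1): 5^2 + (-2)^2 + (-5)^2 = 54
v^2 = 34 - 54 = -20


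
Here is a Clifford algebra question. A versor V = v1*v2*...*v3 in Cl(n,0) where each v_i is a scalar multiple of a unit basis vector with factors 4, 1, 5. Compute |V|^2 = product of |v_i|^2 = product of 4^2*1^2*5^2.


Each vector v_i has |v_i|^2 = s_i^2
Squared scales: 4^2 = 16, 1^2 = 1, 5^2 = 25
|V|^2 = 16 * 1 * 25
= 400


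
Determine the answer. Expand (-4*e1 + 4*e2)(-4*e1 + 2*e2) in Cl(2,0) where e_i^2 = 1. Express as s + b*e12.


Expand: (-4*e1 + 4*e2)(-4*e1 + 2*e2)
= (-4)*(-4)*e1e1 + (-4)*2*e1e2 + 4*(-4)*e2e1 + 4*2*e2e2
Using e1^2 = e2^2 = 1, e2e1 = -e1e2:
Scalar part s = (-4)*(-4) + 4*2 = 16 + 8 = 24
Bivector part b = (-4)*2 - 4*(-4) = -8 - (-16) = 8
uv = 24 + 8*e12


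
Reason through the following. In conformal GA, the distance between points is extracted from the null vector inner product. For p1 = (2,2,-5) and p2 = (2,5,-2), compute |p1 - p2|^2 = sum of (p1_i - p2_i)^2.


p1 - p2 = (0, -3, -3)
|p1 - p2|^2 = 0^2 + (-3)^2 + (-3)^2
= 0 + 9 + 9
= 18


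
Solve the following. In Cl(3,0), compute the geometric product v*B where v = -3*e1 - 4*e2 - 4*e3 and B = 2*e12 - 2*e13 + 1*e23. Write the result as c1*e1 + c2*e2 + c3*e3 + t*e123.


vB has grade-1 (vector) and grade-3 (trivector) parts: vB = (v _| B) + (v ^ B).
Vector part <vB>_1:
  e1: -v2*b12 - v3*b13 = -(-4)*(2) - (-4)*(-2) = 0
  e2: v1*b12 - v3*b23 = (-3)*(2) - (-4)*(1) = -2
  e3: v1*b13 + v2*b23 = (-3)*(-2) + (-4)*(1) = 2
Trivector part <vB>_3:
  e123: v1*b23 - v2*b13 + v3*b12 = (-3)*(1) - (-4)*(-2) + (-4)*(2) = -19
vB = 0*e1 - 2*e2 + 2*e3 - 19*e123


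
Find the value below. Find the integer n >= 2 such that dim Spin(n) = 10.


dim Spin(n) = dim so(n) = n(n-1)/2.
Solve n(n-1)/2 = 10, i.e. n^2 - n - 20 = 0.
Discriminant = 1 + 8*10 = 81
n = (1 + sqrt(81))/2 = (1 + 9)/2 = 5


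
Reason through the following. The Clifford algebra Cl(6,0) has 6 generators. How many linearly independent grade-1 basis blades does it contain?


Number of grade-k basis blades in Cl(p,q) with n = p + q is C(n, k).
n = 6 + 0 = 6
C(6, 1) = 6! / (1! * 5!)
= 720 / (1 * 120)
= 6


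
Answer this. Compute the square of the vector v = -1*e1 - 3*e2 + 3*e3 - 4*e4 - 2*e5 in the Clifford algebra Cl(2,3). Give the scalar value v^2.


v^2 = sum of c_i^2 * e_i^2
Positive signature terms (e_i^2 = +1): (-1)^2 + (-3)^2 = 10
Negative signature terms (e_j^2 = -1): 3^2 + (-4)^2 + (-2)^2 = 29
v^2 = 10 - 29 = -19


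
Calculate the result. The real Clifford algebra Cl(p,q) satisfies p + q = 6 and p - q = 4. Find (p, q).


We need p + q = 6 and p - q = 4.
Adding: 2p = 6 + 4 = 10, so p = 5.
Then q = 6 - 5 = 1.
(p, q) = (5, 1)


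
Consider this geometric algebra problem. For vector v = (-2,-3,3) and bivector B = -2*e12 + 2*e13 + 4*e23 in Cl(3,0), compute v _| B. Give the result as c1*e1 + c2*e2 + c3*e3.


Left contraction v _| B = <vB>_1 (grade-1 part of the geometric product vB).
Using e1_|e12 = e2, e2_|e12 = -e1, e1_|e13 = e3, e3_|e13 = -e1, e2_|e23 = e3, e3_|e23 = -e2:
e1 coeff: -v2*b12 - v3*b13 = -(-3)*(-2) - (3)*(2) = -12
e2 coeff: v1*b12 - v3*b23 = (-2)*(-2) - (3)*(4) = -8
e3 coeff: v1*b13 + v2*b23 = (-2)*(2) + (-3)*(4) = -16
v _| B = -12*e1 - 8*e2 - 16*e3


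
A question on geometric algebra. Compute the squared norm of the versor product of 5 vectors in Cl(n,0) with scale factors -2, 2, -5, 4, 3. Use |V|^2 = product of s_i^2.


Each vector v_i has |v_i|^2 = s_i^2
Squared scales: (-2)^2 = 4, 2^2 = 4, (-5)^2 = 25, 4^2 = 16, 3^2 = 9
|V|^2 = 4 * 4 * 25 * 16 * 9
= 57600


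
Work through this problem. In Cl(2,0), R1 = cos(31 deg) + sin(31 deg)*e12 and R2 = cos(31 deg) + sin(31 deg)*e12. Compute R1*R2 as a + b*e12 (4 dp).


Same-plane rotors commute and their half-angles add:
R1*R2 = cos(a1 + a2) + sin(a1 + a2)*e12.
a1 + a2 = 31 + 31 = 62 deg
cos(62 deg) = 0.4695
sin(62 deg) = 0.8829
R1*R2 = 0.4695 + 0.8829*e12


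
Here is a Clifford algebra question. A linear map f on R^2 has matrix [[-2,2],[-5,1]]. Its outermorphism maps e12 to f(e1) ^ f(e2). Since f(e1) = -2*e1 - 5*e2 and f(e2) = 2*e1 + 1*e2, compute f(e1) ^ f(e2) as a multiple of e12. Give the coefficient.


The outermorphism of a linear map f sends e1^e2 to f(e1)^f(e2).
f(e1) = -2*e1 - 5*e2
f(e2) = 2*e1 + 1*e2
f(e1) ^ f(e2) = (-2*e1 - 5*e2) ^ (2*e1 + 1*e2)
= (-2)*1*e12 + (-5)*2*e21
= (-2 - (-10))*e12
= 8*e12
Coefficient = 8


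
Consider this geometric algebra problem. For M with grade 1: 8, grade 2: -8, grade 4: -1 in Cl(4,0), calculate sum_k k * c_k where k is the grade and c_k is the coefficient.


Grade-weighted sum = sum of grade_k * coefficient_k
1*8 = 8
2*(-8) = -16
4*(-1) = -4
Total = 8 + (-16) + (-4) = -12


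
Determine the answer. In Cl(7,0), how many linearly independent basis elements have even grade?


Even subalgebra dimension = 2^(n-1)
n = 7 + 0 = 7
2^(7 - 1) = 2^6 = 64
Verification: sum of C(7,k) for even k = 1 + 21 + 35 + 7 = 64
Result = 64


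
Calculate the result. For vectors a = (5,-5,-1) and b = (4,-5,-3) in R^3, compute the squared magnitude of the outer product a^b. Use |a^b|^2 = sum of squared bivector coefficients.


a wedge b = (a1*b2 - a2*b1)*e12 + (a1*b3 - a3*b1)*e13 + (a2*b3 - a3*b2)*e23
e12 coeff: 5*(-5) - (-5)*4 = -25 - (-20) = -5
e13 coeff: 5*(-3) - (-1)*4 = -15 - (-4) = -11
e23 coeff: (-5)*(-3) - (-1)*(-5) = 15 - 5 = 10
|a wedge b|^2 = (-5)^2 + (-11)^2 + 10^2
= 25 + 121 + 100
= 246


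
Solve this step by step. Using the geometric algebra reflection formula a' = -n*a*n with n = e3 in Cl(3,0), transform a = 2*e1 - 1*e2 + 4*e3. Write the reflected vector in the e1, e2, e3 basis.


Reflection formula: a' = -n*a*n, with n = e3 (unit vector, n^2 = 1).
For reflection through hyperplane perp to e3:
The component along e3 flips sign, others stay.
a = (2, -1, 4)
a' = (2, -1, -4)
a' = 2*e1 - 1*e2 - 4*e3


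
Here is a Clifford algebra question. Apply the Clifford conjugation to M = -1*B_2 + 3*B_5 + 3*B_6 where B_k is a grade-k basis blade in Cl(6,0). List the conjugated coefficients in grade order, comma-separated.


Clifford conjugate sign for grade k: (-1)^(k(k+1)/2)
Grade 2: (-1)^(2*3/2) = (-1)^3 = -1, coeff -1 -> 1
Grade 5: (-1)^(5*6/2) = (-1)^15 = -1, coeff 3 -> -3
Grade 6: (-1)^(6*7/2) = (-1)^21 = -1, coeff 3 -> -3
Conjugated coefficients: 1, -3, -3


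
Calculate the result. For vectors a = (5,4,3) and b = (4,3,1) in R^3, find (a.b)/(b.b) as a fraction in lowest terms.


Projection coefficient = (a . b) / (b . b)
a . b = 5*4 + 4*3 + 3*1
= 20 + 12 + 3 = 35
b . b = 4^2 + 3^2 + 1^2
= 16 + 9 + 1 = 26
Coefficient = 35/26
In lowest terms: 35/26


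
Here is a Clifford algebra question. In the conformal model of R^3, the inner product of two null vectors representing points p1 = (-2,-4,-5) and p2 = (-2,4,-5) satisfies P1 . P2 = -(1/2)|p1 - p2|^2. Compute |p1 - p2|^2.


p1 - p2 = (0, -8, 0)
|p1 - p2|^2 = 0^2 + (-8)^2 + 0^2
= 0 + 64 + 0
= 64


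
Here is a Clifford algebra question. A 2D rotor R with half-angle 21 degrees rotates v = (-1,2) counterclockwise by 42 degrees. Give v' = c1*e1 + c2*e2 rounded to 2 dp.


Rotor R = cos(21deg) - sin(21deg)*e12
Rotation angle theta = 2 * 21 = 42 degrees
v' = R*v*~R rotates v by theta.
cos(42deg) = 0.7431, sin(42deg) = 0.6691
v'_1 = -1*cos(42deg) - 2*sin(42deg)
= -1*0.7431 - 2*0.6691
= -2.08
v'_2 = -1*sin(42deg) + 2*cos(42deg)
= -1*0.6691 + 2*0.7431
= 0.82
v' = -2.08*e1 + 0.82*e2


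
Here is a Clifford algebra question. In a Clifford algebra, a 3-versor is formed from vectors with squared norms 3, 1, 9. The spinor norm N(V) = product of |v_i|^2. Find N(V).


Spinor norm N(V) = |v1|^2 * |v2|^2 * ... * |v3|^2
= 3 * 1 * 9
Running product: 3, 3, 27
N(V) = 27


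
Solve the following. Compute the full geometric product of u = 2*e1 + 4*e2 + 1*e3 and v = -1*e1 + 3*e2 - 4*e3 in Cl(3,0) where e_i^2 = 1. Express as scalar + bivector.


In Cl(3,0): e_i^2 = 1, e_ie_j = -e_je_i for i != j.
Scalar part = u . v = 2*(-1) + 4*3 + 1*(-4)
= -2 + 12 + (-4) = 6
e12 coeff = 2*3 - 4*(-1) = 6 - (-4) = 10
e13 coeff = 2*(-4) - 1*(-1) = -8 - (-1) = -7
e23 coeff = 4*(-4) - 1*3 = -16 - 3 = -19
uv = 6 + 10*e12 - 7*e13 - 19*e23


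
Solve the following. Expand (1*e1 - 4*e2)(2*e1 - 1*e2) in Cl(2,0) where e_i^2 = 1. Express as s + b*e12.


Expand: (1*e1 - 4*e2)(2*e1 - 1*e2)
= 1*2*e1e1 + 1*(-1)*e1e2 + (-4)*2*e2e1 + (-4)*(-1)*e2e2
Using e1^2 = e2^2 = 1, e2e1 = -e1e2:
Scalar part s = 1*2 + (-4)*(-1) = 2 + 4 = 6
Bivector part b = 1*(-1) - (-4)*2 = -1 - (-8) = 7
uv = 6 + 7*e12


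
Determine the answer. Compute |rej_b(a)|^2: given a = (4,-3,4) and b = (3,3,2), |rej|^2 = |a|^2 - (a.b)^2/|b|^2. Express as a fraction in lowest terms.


|a|^2 = 4^2 + (-3)^2 + 4^2 = 41
|b|^2 = 3^2 + 3^2 + 2^2 = 22
a . b = 4*3 + (-3)*3 + 4*2 = 11
(a.b)^2 = 11^2 = 121
|rej|^2 = 41 - 121/22
= (902 - 121)/22
= 781/22
In lowest terms: 71/2


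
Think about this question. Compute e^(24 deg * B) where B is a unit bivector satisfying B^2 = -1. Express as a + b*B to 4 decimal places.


For a unit bivector B with B^2 = -1, the exponential series gives
e^(theta*B) = cos(theta) + sin(theta)*B (the GA analogue of Euler's formula).
theta = 24 degrees = 0.418879 rad
cos(24 deg) = 0.9135
sin(24 deg) = 0.4067
exp(theta*B) = 0.9135 + 0.4067*B


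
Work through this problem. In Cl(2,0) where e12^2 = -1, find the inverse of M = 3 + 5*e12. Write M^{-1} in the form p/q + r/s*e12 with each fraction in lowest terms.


M = 3 + 5*e12, where e12^2 = -1.
Since M commutes with its reverse ~M = a - b*e12, M * ~M = a^2 - b^2*e12^2 = a^2 + b^2.
So M^{-1} = ~M / (a^2 + b^2) = (a - b*e12)/(a^2 + b^2).
a^2 + b^2 = 9 + 25 = 34
Scalar part = 3/34 = 3/34
Bivector coeff = -5/34 = -5/34
M^{-1} = 3/34 - 5/34*e12


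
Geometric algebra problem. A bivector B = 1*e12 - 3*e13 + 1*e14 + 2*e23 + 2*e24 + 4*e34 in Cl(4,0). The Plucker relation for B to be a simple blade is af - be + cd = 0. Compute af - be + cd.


Plucker relation: af - be + cd
a*f = 1*4 = 4
b*e = (-3)*2 = -6
c*d = 1*2 = 2
af - be + cd = 4 - (-6) + 2
= 12


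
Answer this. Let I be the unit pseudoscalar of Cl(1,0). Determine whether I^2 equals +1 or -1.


The pseudoscalar I = e1...e_n (product of all n generators) of Cl(p,q) satisfies I^2 = (-1)^(q + n(n-1)/2).
p = 1, q = 0, n = p + q = 1
n(n-1)/2 = 1 * 0 / 2 = 0
Exponent = q + n(n-1)/2 = 0 + 0 = 0
I^2 = (-1)^0 = +1


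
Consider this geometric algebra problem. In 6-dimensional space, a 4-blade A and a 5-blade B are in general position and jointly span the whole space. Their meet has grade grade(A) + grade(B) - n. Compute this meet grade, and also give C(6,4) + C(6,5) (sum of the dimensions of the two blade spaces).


Meet grade = grade(A) + grade(B) - n
= 4 + 5 - 6 = 3
C(6,4) = 15
C(6,5) = 6
dim_A + dim_B = 15 + 6 = 21


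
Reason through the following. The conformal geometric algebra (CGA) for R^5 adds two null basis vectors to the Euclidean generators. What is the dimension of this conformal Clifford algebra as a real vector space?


The conformal model of R^5 uses Cl(6,1): the 5 Euclidean generators plus two extra orthogonal generators e+ (e+^2 = +1) and e- (e-^2 = -1), from which the null vectors e0, einf are built.
Number of generators m = 5 + 2 = 7.
dim Cl(p,q) = 2^m = 2^7 = 128


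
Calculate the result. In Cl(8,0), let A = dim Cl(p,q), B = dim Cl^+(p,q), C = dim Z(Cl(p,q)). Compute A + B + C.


n = 8 + 0 = 8
Total dim = 2^8 = 256
Even subalgebra dim = 2^7 = 128
n is even, so center dim = 1
Sum = 256 + 128 + 1 = 385


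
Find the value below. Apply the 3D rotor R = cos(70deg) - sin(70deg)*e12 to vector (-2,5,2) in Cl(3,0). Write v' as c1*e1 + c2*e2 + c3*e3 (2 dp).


Rotor R = cos(70deg) - sin(70deg)*e12
Rotation angle theta = 2 * 70 = 140 degrees in the e12 plane (e1 -> e2).
The component perpendicular to the plane (e3) is invariant: v'_3 = v3 = 2.00
cos(140deg) = -0.7660, sin(140deg) = 0.6428
v'_1 = v1*cos(theta) - v2*sin(theta) = -2*(-0.7660) - 5*0.6428 = -1.68
v'_2 = v1*sin(theta) + v2*cos(theta) = -2*0.6428 + 5*(-0.7660) = -5.12
v' = -1.68*e1 - 5.12*e2 + 2.00*e3


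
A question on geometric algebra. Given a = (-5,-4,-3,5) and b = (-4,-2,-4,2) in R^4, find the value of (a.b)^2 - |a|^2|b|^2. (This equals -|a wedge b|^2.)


a . b = (-5)*(-4) + (-4)*(-2) + (-3)*(-4) + 5*2
= 20 + 8 + 12 + 10 = 50
|a|^2 = (-5)^2 + (-4)^2 + (-3)^2 + 5^2 = 75
|b|^2 = (-4)^2 + (-2)^2 + (-4)^2 + 2^2 = 40
(a.b)^2 = 50^2 = 2500
|a|^2 * |b|^2 = 75 * 40 = 3000
Result = 2500 - 3000 = -500


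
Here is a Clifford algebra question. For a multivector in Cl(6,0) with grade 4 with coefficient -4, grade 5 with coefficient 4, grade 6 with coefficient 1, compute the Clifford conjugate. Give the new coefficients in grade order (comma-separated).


Clifford conjugate sign for grade k: (-1)^(k(k+1)/2)
Grade 4: (-1)^(4*5/2) = (-1)^10 = 1, coeff -4 -> -4
Grade 5: (-1)^(5*6/2) = (-1)^15 = -1, coeff 4 -> -4
Grade 6: (-1)^(6*7/2) = (-1)^21 = -1, coeff 1 -> -1
Conjugated coefficients: -4, -4, -1


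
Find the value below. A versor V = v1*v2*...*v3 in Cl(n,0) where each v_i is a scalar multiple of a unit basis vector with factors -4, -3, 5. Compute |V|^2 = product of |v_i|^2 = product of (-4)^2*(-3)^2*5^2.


Each vector v_i has |v_i|^2 = s_i^2
Squared scales: (-4)^2 = 16, (-3)^2 = 9, 5^2 = 25
|V|^2 = 16 * 9 * 25
= 3600


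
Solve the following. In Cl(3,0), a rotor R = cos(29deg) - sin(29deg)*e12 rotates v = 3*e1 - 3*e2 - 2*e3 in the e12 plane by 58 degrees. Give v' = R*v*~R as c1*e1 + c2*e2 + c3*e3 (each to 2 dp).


Rotor R = cos(29deg) - sin(29deg)*e12
Rotation angle theta = 2 * 29 = 58 degrees in the e12 plane (e1 -> e2).
The component perpendicular to the plane (e3) is invariant: v'_3 = v3 = -2.00
cos(58deg) = 0.5299, sin(58deg) = 0.8480
v'_1 = v1*cos(theta) - v2*sin(theta) = 3*0.5299 - (-3)*0.8480 = 4.13
v'_2 = v1*sin(theta) + v2*cos(theta) = 3*0.8480 + (-3)*0.5299 = 0.95
v' = 4.13*e1 + 0.95*e2 - 2.00*e3


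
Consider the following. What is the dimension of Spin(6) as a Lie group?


Spin(n) double-covers SO(n); both have Lie algebra so(n) of dimension n(n-1)/2.
n = 6
n(n-1) = 6 * 5 = 30
dim Spin(6) = 30/2 = 15


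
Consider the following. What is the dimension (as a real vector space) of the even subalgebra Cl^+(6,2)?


Even subalgebra dimension = 2^(n-1)
n = 6 + 2 = 8
2^(8 - 1) = 2^7 = 128
Verification: sum of C(8,k) for even k = 1 + 28 + 70 + 28 + 1 = 128
Result = 128


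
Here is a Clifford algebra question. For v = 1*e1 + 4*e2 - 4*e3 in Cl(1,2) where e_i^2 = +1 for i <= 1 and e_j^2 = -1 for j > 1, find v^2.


v^2 = sum of c_i^2 * e_i^2
Positive signature terms (e_i^2 = +1): 1^2 = 1
Negative signature terms (e_j^2 = -1): 4^2 + (-4)^2 = 32
v^2 = 1 - 32 = -31


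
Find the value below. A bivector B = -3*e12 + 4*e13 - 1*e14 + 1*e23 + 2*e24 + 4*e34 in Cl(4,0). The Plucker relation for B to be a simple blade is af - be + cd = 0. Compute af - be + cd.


Plucker relation: af - be + cd
a*f = (-3)*4 = -12
b*e = 4*2 = 8
c*d = (-1)*1 = -1
af - be + cd = -12 - 8 + (-1)
= -21


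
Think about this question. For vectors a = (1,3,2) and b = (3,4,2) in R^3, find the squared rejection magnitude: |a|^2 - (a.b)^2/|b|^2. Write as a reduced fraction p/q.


|a|^2 = 1^2 + 3^2 + 2^2 = 14
|b|^2 = 3^2 + 4^2 + 2^2 = 29
a . b = 1*3 + 3*4 + 2*2 = 19
(a.b)^2 = 19^2 = 361
|rej|^2 = 14 - 361/29
= (406 - 361)/29
= 45/29
In lowest terms: 45/29


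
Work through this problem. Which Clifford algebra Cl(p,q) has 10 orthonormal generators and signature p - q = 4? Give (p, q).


We need p + q = 10 and p - q = 4.
Adding: 2p = 10 + 4 = 14, so p = 7.
Then q = 10 - 7 = 3.
(p, q) = (7, 3)


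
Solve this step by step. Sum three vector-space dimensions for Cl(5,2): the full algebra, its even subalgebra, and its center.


n = 5 + 2 = 7
Total dim = 2^7 = 128
Even subalgebra dim = 2^6 = 64
n is odd, so center dim = 2
Sum = 128 + 64 + 2 = 194


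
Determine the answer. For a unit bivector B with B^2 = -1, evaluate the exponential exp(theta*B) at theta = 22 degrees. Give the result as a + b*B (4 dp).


For a unit bivector B with B^2 = -1, the exponential series gives
e^(theta*B) = cos(theta) + sin(theta)*B (the GA analogue of Euler's formula).
theta = 22 degrees = 0.383972 rad
cos(22 deg) = 0.9272
sin(22 deg) = 0.3746
exp(theta*B) = 0.9272 + 0.3746*B


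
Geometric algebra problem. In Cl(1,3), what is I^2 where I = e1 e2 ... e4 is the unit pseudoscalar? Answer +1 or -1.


The pseudoscalar I = e1...e_n (product of all n generators) of Cl(p,q) satisfies I^2 = (-1)^(q + n(n-1)/2).
p = 1, q = 3, n = p + q = 4
n(n-1)/2 = 4 * 3 / 2 = 6
Exponent = q + n(n-1)/2 = 3 + 6 = 9
I^2 = (-1)^9 = -1


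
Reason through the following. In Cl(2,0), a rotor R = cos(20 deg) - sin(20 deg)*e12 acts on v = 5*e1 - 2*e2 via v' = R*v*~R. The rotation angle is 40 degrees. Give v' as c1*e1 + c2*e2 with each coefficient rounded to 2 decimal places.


Rotor R = cos(20deg) - sin(20deg)*e12
Rotation angle theta = 2 * 20 = 40 degrees
v' = R*v*~R rotates v by theta.
cos(40deg) = 0.7660, sin(40deg) = 0.6428
v'_1 = 5*cos(40deg) - (-2)*sin(40deg)
= 5*0.7660 - (-2)*0.6428
= 5.12
v'_2 = 5*sin(40deg) + (-2)*cos(40deg)
= 5*0.6428 + (-2)*0.7660
= 1.68
v' = 5.12*e1 + 1.68*e2


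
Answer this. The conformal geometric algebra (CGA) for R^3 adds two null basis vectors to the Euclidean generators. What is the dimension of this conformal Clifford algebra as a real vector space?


The conformal model of R^3 uses Cl(4,1): the 3 Euclidean generators plus two extra orthogonal generators e+ (e+^2 = +1) and e- (e-^2 = -1), from which the null vectors e0, einf are built.
Number of generators m = 3 + 2 = 5.
dim Cl(p,q) = 2^m = 2^5 = 32


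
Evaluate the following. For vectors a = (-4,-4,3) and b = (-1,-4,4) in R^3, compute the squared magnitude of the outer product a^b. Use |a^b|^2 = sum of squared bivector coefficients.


a wedge b = (a1*b2 - a2*b1)*e12 + (a1*b3 - a3*b1)*e13 + (a2*b3 - a3*b2)*e23
e12 coeff: (-4)*(-4) - (-4)*(-1) = 16 - 4 = 12
e13 coeff: (-4)*4 - 3*(-1) = -16 - (-3) = -13
e23 coeff: (-4)*4 - 3*(-4) = -16 - (-12) = -4
|a wedge b|^2 = 12^2 + (-13)^2 + (-4)^2
= 144 + 169 + 16
= 329


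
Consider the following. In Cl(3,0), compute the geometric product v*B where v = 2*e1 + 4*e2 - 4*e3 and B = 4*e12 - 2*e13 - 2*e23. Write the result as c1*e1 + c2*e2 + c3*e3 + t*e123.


vB has grade-1 (vector) and grade-3 (trivector) parts: vB = (v _| B) + (v ^ B).
Vector part <vB>_1:
  e1: -v2*b12 - v3*b13 = -(4)*(4) - (-4)*(-2) = -24
  e2: v1*b12 - v3*b23 = (2)*(4) - (-4)*(-2) = 0
  e3: v1*b13 + v2*b23 = (2)*(-2) + (4)*(-2) = -12
Trivector part <vB>_3:
  e123: v1*b23 - v2*b13 + v3*b12 = (2)*(-2) - (4)*(-2) + (-4)*(4) = -12
vB = -24*e1 + 0*e2 - 12*e3 - 12*e123


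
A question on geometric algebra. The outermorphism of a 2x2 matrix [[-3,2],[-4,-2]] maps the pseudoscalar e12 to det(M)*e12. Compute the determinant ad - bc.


The outermorphism of a linear map f sends e1^e2 to f(e1)^f(e2).
f(e1) = -3*e1 - 4*e2
f(e2) = 2*e1 - 2*e2
f(e1) ^ f(e2) = (-3*e1 - 4*e2) ^ (2*e1 - 2*e2)
= (-3)*(-2)*e12 + (-4)*2*e21
= (6 - (-8))*e12
= 14*e12
Coefficient = 14


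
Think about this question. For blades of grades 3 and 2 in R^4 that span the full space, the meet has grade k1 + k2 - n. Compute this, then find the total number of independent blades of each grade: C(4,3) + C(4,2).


Meet grade = grade(A) + grade(B) - n
= 3 + 2 - 4 = 1
C(4,3) = 4
C(4,2) = 6
dim_A + dim_B = 4 + 6 = 10


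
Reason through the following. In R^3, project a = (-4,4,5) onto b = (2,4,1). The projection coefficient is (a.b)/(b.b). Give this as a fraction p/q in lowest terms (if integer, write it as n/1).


Projection coefficient = (a . b) / (b . b)
a . b = (-4)*2 + 4*4 + 5*1
= -8 + 16 + 5 = 13
b . b = 2^2 + 4^2 + 1^2
= 4 + 16 + 1 = 21
Coefficient = 13/21
In lowest terms: 13/21


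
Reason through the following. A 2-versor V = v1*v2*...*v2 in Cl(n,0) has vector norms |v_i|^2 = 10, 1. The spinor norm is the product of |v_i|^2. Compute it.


Spinor norm N(V) = |v1|^2 * |v2|^2 * ... * |v2|^2
= 10 * 1
Running product: 10, 10
N(V) = 10


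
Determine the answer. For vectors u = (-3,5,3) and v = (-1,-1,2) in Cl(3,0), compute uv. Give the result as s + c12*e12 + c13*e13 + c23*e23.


In Cl(3,0): e_i^2 = 1, e_ie_j = -e_je_i for i != j.
Scalar part = u . v = (-3)*(-1) + 5*(-1) + 3*2
= 3 + (-5) + 6 = 4
e12 coeff = (-3)*(-1) - 5*(-1) = 3 - (-5) = 8
e13 coeff = (-3)*2 - 3*(-1) = -6 - (-3) = -3
e23 coeff = 5*2 - 3*(-1) = 10 - (-3) = 13
uv = 4 + 8*e12 - 3*e13 + 13*e23


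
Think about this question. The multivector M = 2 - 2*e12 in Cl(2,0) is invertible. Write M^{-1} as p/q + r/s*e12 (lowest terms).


M = 2 - 2*e12, where e12^2 = -1.
Since M commutes with its reverse ~M = a - b*e12, M * ~M = a^2 - b^2*e12^2 = a^2 + b^2.
So M^{-1} = ~M / (a^2 + b^2) = (a - b*e12)/(a^2 + b^2).
a^2 + b^2 = 4 + 4 = 8
Scalar part = 2/8 = 1/4
Bivector coeff = 2/8 = 1/4
M^{-1} = 1/4 + 1/4*e12


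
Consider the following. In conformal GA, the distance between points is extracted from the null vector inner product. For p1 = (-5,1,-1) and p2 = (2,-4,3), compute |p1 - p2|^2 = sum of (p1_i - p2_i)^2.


p1 - p2 = (-7, 5, -4)
|p1 - p2|^2 = (-7)^2 + 5^2 + (-4)^2
= 49 + 25 + 16
= 90


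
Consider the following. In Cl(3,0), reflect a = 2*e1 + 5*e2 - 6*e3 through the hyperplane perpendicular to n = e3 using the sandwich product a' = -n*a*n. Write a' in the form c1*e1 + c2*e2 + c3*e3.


Reflection formula: a' = -n*a*n, with n = e3 (unit vector, n^2 = 1).
For reflection through hyperplane perp to e3:
The component along e3 flips sign, others stay.
a = (2, 5, -6)
a' = (2, 5, 6)
a' = 2*e1 + 5*e2 + 6*e3


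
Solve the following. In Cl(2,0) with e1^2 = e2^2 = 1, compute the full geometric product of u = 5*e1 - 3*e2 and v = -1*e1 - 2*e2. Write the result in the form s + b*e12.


Expand: (5*e1 - 3*e2)(-1*e1 - 2*e2)
= 5*(-1)*e1e1 + 5*(-2)*e1e2 + (-3)*(-1)*e2e1 + (-3)*(-2)*e2e2
Using e1^2 = e2^2 = 1, e2e1 = -e1e2:
Scalar part s = 5*(-1) + (-3)*(-2) = -5 + 6 = 1
Bivector part b = 5*(-2) - (-3)*(-1) = -10 - 3 = -13
uv = 1 - 13*e12


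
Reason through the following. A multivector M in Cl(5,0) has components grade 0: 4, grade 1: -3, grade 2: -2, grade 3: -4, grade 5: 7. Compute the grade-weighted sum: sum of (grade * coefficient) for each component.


Grade-weighted sum = sum of grade_k * coefficient_k
0*4 = 0
1*(-3) = -3
2*(-2) = -4
3*(-4) = -12
5*7 = 35
Total = 0 + (-3) + (-4) + (-12) + 35 = 16


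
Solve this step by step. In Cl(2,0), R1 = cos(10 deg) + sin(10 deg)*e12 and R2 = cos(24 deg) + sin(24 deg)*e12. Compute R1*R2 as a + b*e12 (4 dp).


Same-plane rotors commute and their half-angles add:
R1*R2 = cos(a1 + a2) + sin(a1 + a2)*e12.
a1 + a2 = 10 + 24 = 34 deg
cos(34 deg) = 0.8290
sin(34 deg) = 0.5592
R1*R2 = 0.8290 + 0.5592*e12


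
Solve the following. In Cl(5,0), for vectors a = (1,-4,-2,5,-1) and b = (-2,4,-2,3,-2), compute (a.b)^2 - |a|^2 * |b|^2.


a . b = 1*(-2) + (-4)*4 + (-2)*(-2) + 5*3 + (-1)*(-2)
= -2 + (-16) + 4 + 15 + 2 = 3
|a|^2 = 1^2 + (-4)^2 + (-2)^2 + 5^2 + (-1)^2 = 47
|b|^2 = (-2)^2 + 4^2 + (-2)^2 + 3^2 + (-2)^2 = 37
(a.b)^2 = 3^2 = 9
|a|^2 * |b|^2 = 47 * 37 = 1739
Result = 9 - 1739 = -1730


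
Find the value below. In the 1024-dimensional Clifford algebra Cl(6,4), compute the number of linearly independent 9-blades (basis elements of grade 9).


Number of grade-k basis blades in Cl(p,q) with n = p + q is C(n, k).
n = 6 + 4 = 10
C(10, 9) = 10! / (9! * 1!)
= 3628800 / (362880 * 1)
= 10


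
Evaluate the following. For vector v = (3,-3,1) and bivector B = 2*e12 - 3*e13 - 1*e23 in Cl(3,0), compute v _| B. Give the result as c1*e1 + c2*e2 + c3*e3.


Left contraction v _| B = <vB>_1 (grade-1 part of the geometric product vB).
Using e1_|e12 = e2, e2_|e12 = -e1, e1_|e13 = e3, e3_|e13 = -e1, e2_|e23 = e3, e3_|e23 = -e2:
e1 coeff: -v2*b12 - v3*b13 = -(-3)*(2) - (1)*(-3) = 9
e2 coeff: v1*b12 - v3*b23 = (3)*(2) - (1)*(-1) = 7
e3 coeff: v1*b13 + v2*b23 = (3)*(-3) + (-3)*(-1) = -6
v _| B = 9*e1 + 7*e2 - 6*e3


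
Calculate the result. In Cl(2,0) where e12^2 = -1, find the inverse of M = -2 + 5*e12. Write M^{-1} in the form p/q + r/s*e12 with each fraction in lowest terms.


M = -2 + 5*e12, where e12^2 = -1.
Since M commutes with its reverse ~M = a - b*e12, M * ~M = a^2 - b^2*e12^2 = a^2 + b^2.
So M^{-1} = ~M / (a^2 + b^2) = (a - b*e12)/(a^2 + b^2).
a^2 + b^2 = 4 + 25 = 29
Scalar part = -2/29 = -2/29
Bivector coeff = -5/29 = -5/29
M^{-1} = -2/29 - 5/29*e12


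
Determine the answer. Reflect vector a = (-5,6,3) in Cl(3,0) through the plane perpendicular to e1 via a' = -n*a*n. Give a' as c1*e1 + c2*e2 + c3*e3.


Reflection formula: a' = -n*a*n, with n = e1 (unit vector, n^2 = 1).
For reflection through hyperplane perp to e1:
The component along e1 flips sign, others stay.
a = (-5, 6, 3)
a' = (5, 6, 3)
a' = 5*e1 + 6*e2 + 3*e3


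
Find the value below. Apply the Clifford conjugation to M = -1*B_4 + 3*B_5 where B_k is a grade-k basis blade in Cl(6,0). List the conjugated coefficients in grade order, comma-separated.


Clifford conjugate sign for grade k: (-1)^(k(k+1)/2)
Grade 4: (-1)^(4*5/2) = (-1)^10 = 1, coeff -1 -> -1
Grade 5: (-1)^(5*6/2) = (-1)^15 = -1, coeff 3 -> -3
Conjugated coefficients: -1, -3


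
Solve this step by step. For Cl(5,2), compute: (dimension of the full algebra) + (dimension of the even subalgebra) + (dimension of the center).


n = 5 + 2 = 7
Total dim = 2^7 = 128
Even subalgebra dim = 2^6 = 64
n is odd, so center dim = 2
Sum = 128 + 64 + 2 = 194


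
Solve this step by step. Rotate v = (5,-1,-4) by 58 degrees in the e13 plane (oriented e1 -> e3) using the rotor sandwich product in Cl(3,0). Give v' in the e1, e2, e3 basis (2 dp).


Rotor R = cos(29deg) - sin(29deg)*e13
Rotation angle theta = 2 * 29 = 58 degrees in the e13 plane (e1 -> e3).
The component perpendicular to the plane (e2) is invariant: v'_2 = v2 = -1.00
cos(58deg) = 0.5299, sin(58deg) = 0.8480
v'_1 = v1*cos(theta) - v3*sin(theta) = 5*0.5299 - (-4)*0.8480 = 6.04
v'_3 = v1*sin(theta) + v3*cos(theta) = 5*0.8480 + (-4)*0.5299 = 2.12
v' = 6.04*e1 - 1.00*e2 + 2.12*e3


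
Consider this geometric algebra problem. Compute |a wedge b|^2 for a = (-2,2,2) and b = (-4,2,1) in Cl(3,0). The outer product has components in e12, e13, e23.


a wedge b = (a1*b2 - a2*b1)*e12 + (a1*b3 - a3*b1)*e13 + (a2*b3 - a3*b2)*e23
e12 coeff: (-2)*2 - 2*(-4) = -4 - (-8) = 4
e13 coeff: (-2)*1 - 2*(-4) = -2 - (-8) = 6
e23 coeff: 2*1 - 2*2 = 2 - 4 = -2
|a wedge b|^2 = 4^2 + 6^2 + (-2)^2
= 16 + 36 + 4
= 56


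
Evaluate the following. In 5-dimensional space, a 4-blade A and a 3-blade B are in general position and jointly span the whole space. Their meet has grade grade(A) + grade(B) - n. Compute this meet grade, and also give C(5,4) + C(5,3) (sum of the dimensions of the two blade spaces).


Meet grade = grade(A) + grade(B) - n
= 4 + 3 - 5 = 2
C(5,4) = 5
C(5,3) = 10
dim_A + dim_B = 5 + 10 = 15


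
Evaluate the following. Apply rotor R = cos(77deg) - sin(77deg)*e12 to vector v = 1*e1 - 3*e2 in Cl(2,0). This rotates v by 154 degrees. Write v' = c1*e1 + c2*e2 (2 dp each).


Rotor R = cos(77deg) - sin(77deg)*e12
Rotation angle theta = 2 * 77 = 154 degrees
v' = R*v*~R rotates v by theta.
cos(154deg) = -0.8988, sin(154deg) = 0.4384
v'_1 = 1*cos(154deg) - (-3)*sin(154deg)
= 1*(-0.8988) - (-3)*0.4384
= 0.42
v'_2 = 1*sin(154deg) + (-3)*cos(154deg)
= 1*0.4384 + (-3)*(-0.8988)
= 3.13
v' = 0.42*e1 + 3.13*e2


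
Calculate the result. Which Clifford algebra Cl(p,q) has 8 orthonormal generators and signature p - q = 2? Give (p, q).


We need p + q = 8 and p - q = 2.
Adding: 2p = 8 + 2 = 10, so p = 5.
Then q = 8 - 5 = 3.
(p, q) = (5, 3)


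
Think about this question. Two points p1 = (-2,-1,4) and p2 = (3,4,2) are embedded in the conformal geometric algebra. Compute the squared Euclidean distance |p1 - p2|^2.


p1 - p2 = (-5, -5, 2)
|p1 - p2|^2 = (-5)^2 + (-5)^2 + 2^2
= 25 + 25 + 4
= 54


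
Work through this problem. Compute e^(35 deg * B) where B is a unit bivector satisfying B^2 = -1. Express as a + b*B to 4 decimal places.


For a unit bivector B with B^2 = -1, the exponential series gives
e^(theta*B) = cos(theta) + sin(theta)*B (the GA analogue of Euler's formula).
theta = 35 degrees = 0.610865 rad
cos(35 deg) = 0.8192
sin(35 deg) = 0.5736
exp(theta*B) = 0.8192 + 0.5736*B


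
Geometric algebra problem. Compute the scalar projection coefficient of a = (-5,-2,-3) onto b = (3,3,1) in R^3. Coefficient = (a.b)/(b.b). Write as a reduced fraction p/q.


Projection coefficient = (a . b) / (b . b)
a . b = (-5)*3 + (-2)*3 + (-3)*1
= -15 + (-6) + (-3) = -24
b . b = 3^2 + 3^2 + 1^2
= 9 + 9 + 1 = 19
Coefficient = -24/19
In lowest terms: -24/19


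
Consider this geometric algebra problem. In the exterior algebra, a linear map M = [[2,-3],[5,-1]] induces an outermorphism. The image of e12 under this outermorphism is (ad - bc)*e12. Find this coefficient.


The outermorphism of a linear map f sends e1^e2 to f(e1)^f(e2).
f(e1) = 2*e1 + 5*e2
f(e2) = -3*e1 - 1*e2
f(e1) ^ f(e2) = (2*e1 + 5*e2) ^ (-3*e1 - 1*e2)
= 2*(-1)*e12 + 5*(-3)*e21
= (-2 - (-15))*e12
= 13*e12
Coefficient = 13


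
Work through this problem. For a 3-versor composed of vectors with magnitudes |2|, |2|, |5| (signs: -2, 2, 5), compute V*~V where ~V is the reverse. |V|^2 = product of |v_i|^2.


Each vector v_i has |v_i|^2 = s_i^2
Squared scales: (-2)^2 = 4, 2^2 = 4, 5^2 = 25
|V|^2 = 4 * 4 * 25
= 400


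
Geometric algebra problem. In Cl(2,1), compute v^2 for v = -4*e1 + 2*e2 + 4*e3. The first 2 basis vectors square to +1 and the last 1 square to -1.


v^2 = sum of c_i^2 * e_i^2
Positive signature terms (e_i^2 = +1): (-4)^2 + 2^2 = 20
Negative signature terms (e_j^2 = -1): 4^2 = 16
v^2 = 20 - 16 = 4


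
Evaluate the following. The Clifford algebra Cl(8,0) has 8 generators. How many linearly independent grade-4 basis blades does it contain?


Number of grade-k basis blades in Cl(p,q) with n = p + q is C(n, k).
n = 8 + 0 = 8
C(8, 4) = 8! / (4! * 4!)
= 40320 / (24 * 24)
= 70


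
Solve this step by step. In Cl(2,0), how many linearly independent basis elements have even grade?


Even subalgebra dimension = 2^(n-1)
n = 2 + 0 = 2
2^(2 - 1) = 2^1 = 2
Verification: sum of C(2,k) for even k = 1 + 1 = 2
Result = 2


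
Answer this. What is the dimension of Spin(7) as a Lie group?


Spin(n) double-covers SO(n); both have Lie algebra so(n) of dimension n(n-1)/2.
n = 7
n(n-1) = 7 * 6 = 42
dim Spin(7) = 42/2 = 21


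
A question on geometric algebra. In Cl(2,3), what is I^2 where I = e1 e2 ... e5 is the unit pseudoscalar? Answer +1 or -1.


The pseudoscalar I = e1...e_n (product of all n generators) of Cl(p,q) satisfies I^2 = (-1)^(q + n(n-1)/2).
p = 2, q = 3, n = p + q = 5
n(n-1)/2 = 5 * 4 / 2 = 10
Exponent = q + n(n-1)/2 = 3 + 10 = 13
I^2 = (-1)^13 = -1


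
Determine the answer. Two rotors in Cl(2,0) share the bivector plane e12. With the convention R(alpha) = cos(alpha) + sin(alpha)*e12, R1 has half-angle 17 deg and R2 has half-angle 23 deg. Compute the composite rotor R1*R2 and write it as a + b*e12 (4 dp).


Same-plane rotors commute and their half-angles add:
R1*R2 = cos(a1 + a2) + sin(a1 + a2)*e12.
a1 + a2 = 17 + 23 = 40 deg
cos(40 deg) = 0.7660
sin(40 deg) = 0.6428
R1*R2 = 0.7660 + 0.6428*e12


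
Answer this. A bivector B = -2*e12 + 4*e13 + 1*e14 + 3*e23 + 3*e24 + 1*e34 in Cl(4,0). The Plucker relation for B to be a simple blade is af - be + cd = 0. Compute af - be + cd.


Plucker relation: af - be + cd
a*f = (-2)*1 = -2
b*e = 4*3 = 12
c*d = 1*3 = 3
af - be + cd = -2 - 12 + 3
= -11


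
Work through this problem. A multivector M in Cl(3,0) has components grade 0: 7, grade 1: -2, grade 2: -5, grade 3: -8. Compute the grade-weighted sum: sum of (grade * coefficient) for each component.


Grade-weighted sum = sum of grade_k * coefficient_k
0*7 = 0
1*(-2) = -2
2*(-5) = -10
3*(-8) = -24
Total = 0 + (-2) + (-10) + (-24) = -36


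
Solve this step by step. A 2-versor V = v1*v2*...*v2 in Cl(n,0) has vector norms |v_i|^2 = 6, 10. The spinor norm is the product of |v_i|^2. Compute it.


Spinor norm N(V) = |v1|^2 * |v2|^2 * ... * |v2|^2
= 6 * 10
Running product: 6, 60
N(V) = 60


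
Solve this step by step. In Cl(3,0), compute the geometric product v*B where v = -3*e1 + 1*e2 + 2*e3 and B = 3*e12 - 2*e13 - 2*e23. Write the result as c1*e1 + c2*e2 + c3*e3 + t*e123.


vB has grade-1 (vector) and grade-3 (trivector) parts: vB = (v _| B) + (v ^ B).
Vector part <vB>_1:
  e1: -v2*b12 - v3*b13 = -(1)*(3) - (2)*(-2) = 1
  e2: v1*b12 - v3*b23 = (-3)*(3) - (2)*(-2) = -5
  e3: v1*b13 + v2*b23 = (-3)*(-2) + (1)*(-2) = 4
Trivector part <vB>_3:
  e123: v1*b23 - v2*b13 + v3*b12 = (-3)*(-2) - (1)*(-2) + (2)*(3) = 14
vB = 1*e1 - 5*e2 + 4*e3 + 14*e123


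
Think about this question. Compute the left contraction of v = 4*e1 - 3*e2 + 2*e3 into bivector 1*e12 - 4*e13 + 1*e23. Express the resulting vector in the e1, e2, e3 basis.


Left contraction v _| B = <vB>_1 (grade-1 part of the geometric product vB).
Using e1_|e12 = e2, e2_|e12 = -e1, e1_|e13 = e3, e3_|e13 = -e1, e2_|e23 = e3, e3_|e23 = -e2:
e1 coeff: -v2*b12 - v3*b13 = -(-3)*(1) - (2)*(-4) = 11
e2 coeff: v1*b12 - v3*b23 = (4)*(1) - (2)*(1) = 2
e3 coeff: v1*b13 + v2*b23 = (4)*(-4) + (-3)*(1) = -19
v _| B = 11*e1 + 2*e2 - 19*e3


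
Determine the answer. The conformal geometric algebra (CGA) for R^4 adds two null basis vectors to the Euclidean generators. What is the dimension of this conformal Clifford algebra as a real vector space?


The conformal model of R^4 uses Cl(5,1): the 4 Euclidean generators plus two extra orthogonal generators e+ (e+^2 = +1) and e- (e-^2 = -1), from which the null vectors e0, einf are built.
Number of generators m = 4 + 2 = 6.
dim Cl(p,q) = 2^m = 2^6 = 64


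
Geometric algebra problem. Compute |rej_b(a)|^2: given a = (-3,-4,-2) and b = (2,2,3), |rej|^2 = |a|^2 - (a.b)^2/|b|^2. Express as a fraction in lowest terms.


|a|^2 = (-3)^2 + (-4)^2 + (-2)^2 = 29
|b|^2 = 2^2 + 2^2 + 3^2 = 17
a . b = (-3)*2 + (-4)*2 + (-2)*3 = -20
(a.b)^2 = (-20)^2 = 400
|rej|^2 = 29 - 400/17
= (493 - 400)/17
= 93/17
In lowest terms: 93/17


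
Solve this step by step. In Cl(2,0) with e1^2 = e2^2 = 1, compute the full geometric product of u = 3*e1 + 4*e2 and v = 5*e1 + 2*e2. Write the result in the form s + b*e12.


Expand: (3*e1 + 4*e2)(5*e1 + 2*e2)
= 3*5*e1e1 + 3*2*e1e2 + 4*5*e2e1 + 4*2*e2e2
Using e1^2 = e2^2 = 1, e2e1 = -e1e2:
Scalar part s = 3*5 + 4*2 = 15 + 8 = 23
Bivector part b = 3*2 - 4*5 = 6 - 20 = -14
uv = 23 - 14*e12


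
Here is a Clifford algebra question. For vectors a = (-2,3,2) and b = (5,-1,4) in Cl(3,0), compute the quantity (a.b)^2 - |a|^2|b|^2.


a . b = (-2)*5 + 3*(-1) + 2*4
= -10 + (-3) + 8 = -5
|a|^2 = (-2)^2 + 3^2 + 2^2 = 17
|b|^2 = 5^2 + (-1)^2 + 4^2 = 42
(a.b)^2 = (-5)^2 = 25
|a|^2 * |b|^2 = 17 * 42 = 714
Result = 25 - 714 = -689


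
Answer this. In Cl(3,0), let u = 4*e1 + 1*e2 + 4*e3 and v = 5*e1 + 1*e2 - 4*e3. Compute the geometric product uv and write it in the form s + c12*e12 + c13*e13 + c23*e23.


In Cl(3,0): e_i^2 = 1, e_ie_j = -e_je_i for i != j.
Scalar part = u . v = 4*5 + 1*1 + 4*(-4)
= 20 + 1 + (-16) = 5
e12 coeff = 4*1 - 1*5 = 4 - 5 = -1
e13 coeff = 4*(-4) - 4*5 = -16 - 20 = -36
e23 coeff = 1*(-4) - 4*1 = -4 - 4 = -8
uv = 5 - 1*e12 - 36*e13 - 8*e23


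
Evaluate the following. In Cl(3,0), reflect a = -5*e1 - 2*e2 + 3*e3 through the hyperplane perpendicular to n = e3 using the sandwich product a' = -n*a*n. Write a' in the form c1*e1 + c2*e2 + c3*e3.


Reflection formula: a' = -n*a*n, with n = e3 (unit vector, n^2 = 1).
For reflection through hyperplane perp to e3:
The component along e3 flips sign, others stay.
a = (-5, -2, 3)
a' = (-5, -2, -3)
a' = -5*e1 - 2*e2 - 3*e3


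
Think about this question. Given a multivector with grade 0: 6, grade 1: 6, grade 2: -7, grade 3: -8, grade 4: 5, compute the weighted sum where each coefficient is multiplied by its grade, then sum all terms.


Grade-weighted sum = sum of grade_k * coefficient_k
0*6 = 0
1*6 = 6
2*(-7) = -14
3*(-8) = -24
4*5 = 20
Total = 0 + 6 + (-14) + (-24) + 20 = -12
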